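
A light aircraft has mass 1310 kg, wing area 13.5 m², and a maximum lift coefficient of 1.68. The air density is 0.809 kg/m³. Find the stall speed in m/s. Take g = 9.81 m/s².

At stall, lift equals weight: L = W = m·g = 1310 × 9.81 = 12850 N.
V_stall = √(2W/(ρ·S·CL,max)) = √(2 × 12850 / (0.809 × 13.5 × 1.68))
V_stall = √1401 = 37.4 m/s

V_stall = 37.4 m/s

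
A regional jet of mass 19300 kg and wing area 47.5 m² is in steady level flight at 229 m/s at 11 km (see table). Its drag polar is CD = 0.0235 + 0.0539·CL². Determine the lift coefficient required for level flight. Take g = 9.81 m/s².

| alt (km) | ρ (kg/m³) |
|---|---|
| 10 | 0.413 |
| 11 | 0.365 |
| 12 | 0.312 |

At 11 km, from the table: ρ = 0.365 kg/m³.
Weight W = mg = 19300 × 9.81 = 1.8933×10^5 N; in level flight L = W.
q = ½ρv² = ½ × 0.365 × 229² = 9570 Pa.
CL = W/(q·S) = 1.8933×10^5 / (9570 × 47.5) = 0.4165.

CL = 0.416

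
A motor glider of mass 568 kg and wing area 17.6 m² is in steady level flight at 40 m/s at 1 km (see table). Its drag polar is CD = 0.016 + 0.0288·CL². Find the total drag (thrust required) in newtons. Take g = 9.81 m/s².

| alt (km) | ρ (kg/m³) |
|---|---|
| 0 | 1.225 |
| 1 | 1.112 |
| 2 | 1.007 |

At 1 km, from the table: ρ = 1.112 kg/m³.
Weight W = mg = 568 × 9.81 = 5572.1 N; in level flight L = W.
q = ½ρv² = ½ × 1.112 × 40² = 889.6 Pa.
CL = W/(q·S) = 5572.1 / (889.6 × 17.6) = 0.3559.
CD = 0.016 + 0.0288 × 0.3559² = 0.01965.
D = q·S·CD = 889.6 × 17.6 × 0.01965 = 307.6 N

D = 308 N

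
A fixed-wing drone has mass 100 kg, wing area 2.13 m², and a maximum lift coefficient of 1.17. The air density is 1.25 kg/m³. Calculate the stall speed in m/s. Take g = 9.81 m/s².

At stall, lift equals weight: L = W = m·g = 100 × 9.81 = 981 N.
V_stall = √(2W/(ρ·S·CL,max)) = √(2 × 981 / (1.25 × 2.13 × 1.17))
V_stall = √629.8 = 25.1 m/s

V_stall = 25.1 m/s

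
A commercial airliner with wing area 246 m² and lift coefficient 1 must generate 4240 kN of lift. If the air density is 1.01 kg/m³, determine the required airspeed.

L = ½ρv²S·CL ⇒ v = √(2L/(ρ·S·CL))
v = √(2 × 4.24×10^6 / (1.01 × 246 × 1)) = √34130 = 185 m/s

v = 185 m/s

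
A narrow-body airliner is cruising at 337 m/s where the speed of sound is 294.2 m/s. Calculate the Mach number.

M = 1.15

M = v/a = 337 / 294.2 = 1.15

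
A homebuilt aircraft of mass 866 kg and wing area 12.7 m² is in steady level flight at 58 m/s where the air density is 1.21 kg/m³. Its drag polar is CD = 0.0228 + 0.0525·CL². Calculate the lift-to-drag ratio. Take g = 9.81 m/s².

Level flight ⇒ L = W = m·g = 866 × 9.81 = 8495.5 N.
Dynamic pressure q = 0.5 × 1.21 × 58² = 2035 Pa.
CL = 2W/(ρv²S) = 2×8495.5/(1.21×58²×12.7) = 0.3287.
CD = 0.0228 + 0.0525 × 0.3287² = 0.02847.
L/D = CL/CD = 0.3287 / 0.02847 = 11.5

L/D = 11.5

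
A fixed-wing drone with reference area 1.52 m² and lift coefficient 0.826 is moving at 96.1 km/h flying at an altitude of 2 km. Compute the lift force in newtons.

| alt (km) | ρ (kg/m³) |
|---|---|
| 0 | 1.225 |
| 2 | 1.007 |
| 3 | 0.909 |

L = 450 N

At 2 km, from the table: ρ = 1.007 kg/m³.
Convert speed: v = 96.1 km/h ÷ 3.6 = 26.69 m/s.
Dynamic pressure q = ½ρv² = ½ × 1.007 × 26.69² = 358.8 Pa.
L = q·S·CL = 358.8 × 1.52 × 0.826 = 450 N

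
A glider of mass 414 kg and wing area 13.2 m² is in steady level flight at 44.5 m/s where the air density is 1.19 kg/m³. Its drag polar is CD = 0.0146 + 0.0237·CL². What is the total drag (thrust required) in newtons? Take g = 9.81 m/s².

D = 252 N

Weight W = mg = 414 × 9.81 = 4061.3 N; in level flight L = W.
Dynamic pressure q = 0.5 × 1.19 × 44.5² = 1178 Pa.
Required CL = L/(qS) = 4061.3/(1178·13.2) = 0.2611.
CD = 0.0146 + 0.0237 × 0.2611² = 0.01622.
D = q·S·CD = 1178 × 13.2 × 0.01622 = 252.2 N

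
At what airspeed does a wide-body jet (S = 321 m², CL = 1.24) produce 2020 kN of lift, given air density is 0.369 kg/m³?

L = ½ρv²S·CL ⇒ v = √(2L/(ρ·S·CL))
v = √(2 × 2.02×10^6 / (0.369 × 321 × 1.24)) = √27510 = 166 m/s

v = 166 m/s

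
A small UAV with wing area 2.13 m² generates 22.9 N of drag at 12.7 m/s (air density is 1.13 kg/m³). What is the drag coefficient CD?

From D = ½ρv²S·CD, rearranging gives CD = 2D/(ρv²S).
CD = 2 × 22.9 / (1.13 × 12.7² × 2.13) = 0.118

CD = 0.118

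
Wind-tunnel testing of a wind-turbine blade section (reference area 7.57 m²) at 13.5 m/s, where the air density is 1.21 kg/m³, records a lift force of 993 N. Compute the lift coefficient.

From L = ½ρv²S·CL, rearranging gives CL = 2L/(ρv²S).
CL = 2 × 993 / (1.21 × 13.5² × 7.57) = 1.19

CL = 1.19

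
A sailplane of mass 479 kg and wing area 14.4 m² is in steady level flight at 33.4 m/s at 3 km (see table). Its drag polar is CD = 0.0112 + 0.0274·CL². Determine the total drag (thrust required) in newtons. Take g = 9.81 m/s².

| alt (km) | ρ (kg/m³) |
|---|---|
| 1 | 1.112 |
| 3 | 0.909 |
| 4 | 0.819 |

D = 165 N

At 3 km, from the table: ρ = 0.909 kg/m³.
Weight W = mg = 479 × 9.81 = 4699 N; in level flight L = W.
q = ½ρv² = ½ × 0.909 × 33.4² = 507 Pa.
CL = W/(q·S) = 4699 / (507 × 14.4) = 0.6436.
CD = 0.0112 + 0.0274 × 0.6436² = 0.02255.
D = q·S·CD = 507 × 14.4 × 0.02255 = 164.6 N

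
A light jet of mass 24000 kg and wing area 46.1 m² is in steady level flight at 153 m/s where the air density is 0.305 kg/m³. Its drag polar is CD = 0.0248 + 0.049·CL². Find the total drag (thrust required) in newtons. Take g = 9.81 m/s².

Weight W = mg = 24000 × 9.81 = 2.3544×10^5 N; in level flight L = W.
Dynamic pressure q = 0.5 × 0.305 × 153² = 3570 Pa.
Required CL = L/(qS) = 2.3544×10^5/(3570·46.1) = 1.431.
CD = 0.0248 + 0.049 × 1.431² = 0.1251.
D = q·S·CD = 3570 × 46.1 × 0.1251 = 20590 N

D = 20600 N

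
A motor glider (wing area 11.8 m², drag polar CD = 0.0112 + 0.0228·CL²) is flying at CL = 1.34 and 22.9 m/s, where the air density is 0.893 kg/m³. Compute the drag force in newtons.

D = 144 N

CD = 0.0112 + 0.0228 × 1.34² = 0.05214
D = ½ρv²S·CD = ½ × 0.893 × 22.9² × 11.8 × 0.05214 = 144 N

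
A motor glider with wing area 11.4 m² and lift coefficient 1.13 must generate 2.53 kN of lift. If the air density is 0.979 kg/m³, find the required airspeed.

L = ½ρv²S·CL ⇒ v = √(2L/(ρ·S·CL))
v = √(2 × 2530 / (0.979 × 11.4 × 1.13)) = √401.2 = 20 m/s

v = 20 m/s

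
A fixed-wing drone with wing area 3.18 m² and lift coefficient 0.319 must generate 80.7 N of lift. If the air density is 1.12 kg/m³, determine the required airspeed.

v = 11.9 m/s

L = ½ρv²S·CL ⇒ v = √(2L/(ρ·S·CL))
v = √(2 × 80.7 / (1.12 × 3.18 × 0.319)) = √142.1 = 11.9 m/s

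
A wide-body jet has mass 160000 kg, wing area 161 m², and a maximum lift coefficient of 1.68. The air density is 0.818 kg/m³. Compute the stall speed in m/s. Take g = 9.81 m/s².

V_stall = 119 m/s

Stall occurs when L = W at CL,max. W = mg = 160000 × 9.81 = 1.57×10^6 N.
From L = ½ρV²S·CL,max = W: V_stall = √(2W/(ρSCL,max)) = √(2·1.57×10^6/(0.818·161·1.68))
V_stall = √14190 = 119 m/s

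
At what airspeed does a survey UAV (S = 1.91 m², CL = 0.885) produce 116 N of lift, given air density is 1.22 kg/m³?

L = ½ρv²S·CL ⇒ v = √(2L/(ρ·S·CL))
v = √(2 × 116 / (1.22 × 1.91 × 0.885)) = √112.5 = 10.6 m/s

v = 10.6 m/s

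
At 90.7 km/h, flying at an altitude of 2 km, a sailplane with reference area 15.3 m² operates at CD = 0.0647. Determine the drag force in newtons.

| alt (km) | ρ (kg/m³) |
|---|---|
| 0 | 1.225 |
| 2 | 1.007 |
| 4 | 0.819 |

D = 316 N

At 2 km, from the table: ρ = 1.007 kg/m³.
Convert speed: v = 90.7 km/h ÷ 3.6 = 25.19 m/s.
Dynamic pressure q = ½ρv² = ½ × 1.007 × 25.19² = 319.6 Pa.
D = q·S·CD = 319.6 × 15.3 × 0.0647 = 316 N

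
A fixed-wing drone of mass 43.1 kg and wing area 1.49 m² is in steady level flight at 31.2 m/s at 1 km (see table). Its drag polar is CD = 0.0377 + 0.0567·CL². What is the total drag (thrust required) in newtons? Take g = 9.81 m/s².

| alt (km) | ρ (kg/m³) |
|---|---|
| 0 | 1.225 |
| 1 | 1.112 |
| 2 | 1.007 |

D = 43 N

At 1 km, from the table: ρ = 1.112 kg/m³.
Weight W = mg = 43.1 × 9.81 = 422.81 N; in level flight L = W.
Dynamic pressure q = 0.5 × 1.112 × 31.2² = 541.2 Pa.
CL = 2W/(ρv²S) = 2×422.81/(1.112×31.2²×1.49) = 0.5243.
CD = 0.0377 + 0.0567 × 0.5243² = 0.05329.
D = q·S·CD = 541.2 × 1.49 × 0.05329 = 42.97 N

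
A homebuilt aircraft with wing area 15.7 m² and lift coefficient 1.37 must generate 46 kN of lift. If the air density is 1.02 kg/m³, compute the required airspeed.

v = 64.8 m/s

L = ½ρv²S·CL ⇒ v = √(2L/(ρ·S·CL))
v = √(2 × 46000 / (1.02 × 15.7 × 1.37)) = √4193 = 64.8 m/s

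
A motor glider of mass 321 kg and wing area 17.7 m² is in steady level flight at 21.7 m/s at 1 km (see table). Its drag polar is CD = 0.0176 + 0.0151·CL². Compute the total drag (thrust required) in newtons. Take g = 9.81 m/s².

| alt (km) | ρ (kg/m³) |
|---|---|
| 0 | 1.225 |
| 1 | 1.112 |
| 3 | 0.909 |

At 1 km, from the table: ρ = 1.112 kg/m³.
Level flight ⇒ L = W = m·g = 321 × 9.81 = 3149 N.
Dynamic pressure q = 0.5 × 1.112 × 21.7² = 261.8 Pa.
CL = 2W/(ρv²S) = 2×3149/(1.112×21.7²×17.7) = 0.6795.
CD = 0.0176 + 0.0151 × 0.6795² = 0.02457.
D = q·S·CD = 261.8 × 17.7 × 0.02457 = 113.9 N

D = 114 N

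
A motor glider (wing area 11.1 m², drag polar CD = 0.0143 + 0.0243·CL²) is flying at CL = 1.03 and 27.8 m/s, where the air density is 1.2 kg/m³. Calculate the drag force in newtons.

CD = 0.0143 + 0.0243 × 1.03² = 0.04008
D = ½ρv²S·CD = ½ × 1.2 × 27.8² × 11.1 × 0.04008 = 206 N

D = 206 N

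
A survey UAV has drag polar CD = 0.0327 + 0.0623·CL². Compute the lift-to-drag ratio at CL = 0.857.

L/D = 10.9

CD = 0.0327 + 0.0623 × 0.857² = 0.07846
L/D = CL/CD = 0.857 / 0.07846 = 10.9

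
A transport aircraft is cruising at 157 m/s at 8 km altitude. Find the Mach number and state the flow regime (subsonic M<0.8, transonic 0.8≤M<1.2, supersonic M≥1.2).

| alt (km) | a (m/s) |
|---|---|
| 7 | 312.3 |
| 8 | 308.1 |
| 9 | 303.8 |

At 8 km, from the table: a = 308.1 m/s.
M = v/a = 157 / 308.1 = 0.51
M = 0.51 → subsonic.

M = 0.51 (subsonic)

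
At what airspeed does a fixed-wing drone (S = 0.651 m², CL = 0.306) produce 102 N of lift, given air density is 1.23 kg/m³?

v = 28.9 m/s

L = ½ρv²S·CL ⇒ v = √(2L/(ρ·S·CL))
v = √(2 × 102 / (1.23 × 0.651 × 0.306)) = √832.6 = 28.9 m/s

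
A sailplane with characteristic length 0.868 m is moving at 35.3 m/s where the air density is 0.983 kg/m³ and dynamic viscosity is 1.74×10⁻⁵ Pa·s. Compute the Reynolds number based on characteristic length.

Re = 1.73×10^6

Re = ρ·v·c/μ = 0.983 × 35.3 × 0.868 / (1.74×10⁻⁵) = 1.73×10^6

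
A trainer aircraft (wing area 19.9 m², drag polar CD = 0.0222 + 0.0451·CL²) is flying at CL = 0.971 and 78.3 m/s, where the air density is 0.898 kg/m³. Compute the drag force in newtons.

CD = 0.0222 + 0.0451 × 0.971² = 0.06472
D = ½ρv²S·CD = ½ × 0.898 × 78.3² × 19.9 × 0.06472 = 3550 N

D = 3550 N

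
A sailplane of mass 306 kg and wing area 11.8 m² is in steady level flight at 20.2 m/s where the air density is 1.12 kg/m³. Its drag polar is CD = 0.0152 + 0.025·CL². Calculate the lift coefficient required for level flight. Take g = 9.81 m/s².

Weight W = mg = 306 × 9.81 = 3001.9 N; in level flight L = W.
Dynamic pressure q = 0.5 × 1.12 × 20.2² = 228.5 Pa.
Required CL = L/(qS) = 3001.9/(228.5·11.8) = 1.113.

CL = 1.11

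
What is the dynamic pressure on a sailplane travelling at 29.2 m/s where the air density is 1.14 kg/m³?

q = ½ρv² = ½ × 1.14 × 29.2² = 486 Pa

q = 486 Pa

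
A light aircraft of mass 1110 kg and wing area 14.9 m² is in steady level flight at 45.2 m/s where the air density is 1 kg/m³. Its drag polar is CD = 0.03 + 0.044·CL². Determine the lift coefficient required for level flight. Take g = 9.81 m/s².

CL = 0.715

Level flight ⇒ L = W = m·g = 1110 × 9.81 = 10889 N.
q = ½ρv² = ½ × 1 × 45.2² = 1022 Pa.
Required CL = L/(qS) = 10889/(1022·14.9) = 0.7154.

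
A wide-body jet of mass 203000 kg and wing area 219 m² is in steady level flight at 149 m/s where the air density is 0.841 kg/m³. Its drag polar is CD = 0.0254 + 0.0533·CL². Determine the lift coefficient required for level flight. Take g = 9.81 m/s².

In steady level flight, lift balances weight: W = mg = 203000 × 9.81 = 1.9914×10^6 N.
Dynamic pressure q = 0.5 × 0.841 × 149² = 9336 Pa.
CL = W/(q·S) = 1.9914×10^6 / (9336 × 219) = 0.9741.

CL = 0.974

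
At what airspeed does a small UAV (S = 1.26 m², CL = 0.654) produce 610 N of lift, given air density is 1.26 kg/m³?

v = 34.3 m/s

L = ½ρv²S·CL ⇒ v = √(2L/(ρ·S·CL))
v = √(2 × 610 / (1.26 × 1.26 × 0.654)) = √1175 = 34.3 m/s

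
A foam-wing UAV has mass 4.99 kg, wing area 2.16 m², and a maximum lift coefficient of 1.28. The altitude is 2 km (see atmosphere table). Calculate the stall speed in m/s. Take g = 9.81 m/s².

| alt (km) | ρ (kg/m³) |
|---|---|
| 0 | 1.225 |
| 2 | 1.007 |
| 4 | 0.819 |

V_stall = 5.93 m/s

At 2 km, from the table: ρ = 1.007 kg/m³.
Weight W = mg = 4.99 × 9.81 = 48.95 N.
V_stall = √(2W/(ρ·S·CL,max)) = √(2 × 48.95 / (1.007 × 2.16 × 1.28))
V_stall = √35.16 = 5.93 m/s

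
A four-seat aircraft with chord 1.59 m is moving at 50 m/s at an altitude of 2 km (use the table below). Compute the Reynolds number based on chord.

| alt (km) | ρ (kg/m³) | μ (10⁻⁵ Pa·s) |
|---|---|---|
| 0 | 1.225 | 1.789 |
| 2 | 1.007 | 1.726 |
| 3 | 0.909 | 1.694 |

Re = 4.64×10^6

At 2 km, from the table: ρ = 1.007 kg/m³, μ = 1.726×10⁻⁵ Pa·s.
Re = ρ·v·c/μ = 1.007 × 50 × 1.59 / (1.726×10⁻⁵) = 4.64×10^6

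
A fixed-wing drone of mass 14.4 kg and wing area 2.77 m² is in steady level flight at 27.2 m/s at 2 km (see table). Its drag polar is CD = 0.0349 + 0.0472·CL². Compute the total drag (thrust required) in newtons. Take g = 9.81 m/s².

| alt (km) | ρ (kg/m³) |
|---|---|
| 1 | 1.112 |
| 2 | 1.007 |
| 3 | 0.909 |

D = 36.9 N

At 2 km, from the table: ρ = 1.007 kg/m³.
Level flight ⇒ L = W = m·g = 14.4 × 9.81 = 141.26 N.
Dynamic pressure q = 0.5 × 1.007 × 27.2² = 372.5 Pa.
CL = 2W/(ρv²S) = 2×141.26/(1.007×27.2²×2.77) = 0.1369.
CD = 0.0349 + 0.0472 × 0.1369² = 0.03578.
D = q·S·CD = 372.5 × 2.77 × 0.03578 = 36.92 N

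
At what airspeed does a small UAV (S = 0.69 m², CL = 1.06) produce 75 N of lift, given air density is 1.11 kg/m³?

v = 13.6 m/s

L = ½ρv²S·CL ⇒ v = √(2L/(ρ·S·CL))
v = √(2 × 75 / (1.11 × 0.69 × 1.06)) = √184.8 = 13.6 m/s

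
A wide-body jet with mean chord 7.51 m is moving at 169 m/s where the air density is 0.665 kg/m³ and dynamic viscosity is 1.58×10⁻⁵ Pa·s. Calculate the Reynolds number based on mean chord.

Re = 5.34×10^7

Re = ρ·v·c/μ = 0.665 × 169 × 7.51 / (1.58×10⁻⁵) = 5.34×10^7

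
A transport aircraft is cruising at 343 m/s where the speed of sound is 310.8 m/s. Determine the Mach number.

M = 1.1

M = v/a = 343 / 310.8 = 1.1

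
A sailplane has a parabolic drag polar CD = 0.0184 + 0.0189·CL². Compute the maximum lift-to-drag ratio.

(L/D)max = 26.8

For CD = CD0 + K·CL², (L/D)max occurs at CL* = √(CD0/K) and equals 1/(2√(K·CD0)).
(L/D)max = 1/(2√(0.0189 × 0.0184)) = 1/(2 × 0.01865) = 26.8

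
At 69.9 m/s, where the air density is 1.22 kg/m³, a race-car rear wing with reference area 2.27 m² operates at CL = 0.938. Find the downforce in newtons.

L = 6350 N

Dynamic pressure q = ½ρv² = ½ × 1.22 × 69.9² = 2980 Pa.
L = q·S·CL = 2980 × 2.27 × 0.938 = 6350 N ≈ 6.35 kN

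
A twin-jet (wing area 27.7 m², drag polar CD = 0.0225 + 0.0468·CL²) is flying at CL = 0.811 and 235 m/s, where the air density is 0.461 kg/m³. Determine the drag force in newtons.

D = 18800 N

CD = 0.0225 + 0.0468 × 0.811² = 0.05328
D = ½ρv²S·CD = ½ × 0.461 × 235² × 27.7 × 0.05328 = 18800 N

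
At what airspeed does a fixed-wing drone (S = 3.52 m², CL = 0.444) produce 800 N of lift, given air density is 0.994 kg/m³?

v = 32.1 m/s

L = ½ρv²S·CL ⇒ v = √(2L/(ρ·S·CL))
v = √(2 × 800 / (0.994 × 3.52 × 0.444)) = √1030 = 32.1 m/s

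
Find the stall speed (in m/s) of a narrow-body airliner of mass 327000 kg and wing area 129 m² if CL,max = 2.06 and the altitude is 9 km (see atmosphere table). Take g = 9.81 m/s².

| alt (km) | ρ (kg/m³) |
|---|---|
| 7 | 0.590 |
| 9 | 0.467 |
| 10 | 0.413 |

V_stall = 227 m/s

At 9 km, from the table: ρ = 0.467 kg/m³.
Weight W = mg = 327000 × 9.81 = 3.208×10^6 N.
V_stall = √(2W/(ρ·S·CL,max)) = √(2 × 3.208×10^6 / (0.467 × 129 × 2.06))
V_stall = √51700 = 227 m/s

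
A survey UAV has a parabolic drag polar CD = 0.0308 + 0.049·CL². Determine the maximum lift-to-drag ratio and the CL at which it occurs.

(L/D)max = 12.9, at CL = 0.793

For CD = CD0 + K·CL², (L/D)max occurs at CL* = √(CD0/K) and equals 1/(2√(K·CD0)).
(L/D)max = 1/(2√(0.049 × 0.0308)) = 1/(2 × 0.03885) = 12.9
CL* = √(0.0308/0.049) = 0.793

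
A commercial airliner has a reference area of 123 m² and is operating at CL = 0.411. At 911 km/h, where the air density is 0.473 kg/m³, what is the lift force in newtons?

Convert speed: v = 911 km/h ÷ 3.6 = 253.1 m/s.
L = ½ρv²S·CL = ½ × 0.473 × 253.1² × 123 × 0.411 = 7.66×10^5 N ≈ 766 kN

L = 7.66×10^5 N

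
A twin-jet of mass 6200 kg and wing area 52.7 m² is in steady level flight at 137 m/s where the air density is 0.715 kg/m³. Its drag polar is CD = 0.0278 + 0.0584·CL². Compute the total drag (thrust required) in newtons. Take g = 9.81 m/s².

In steady level flight, lift balances weight: W = mg = 6200 × 9.81 = 60822 N.
Dynamic pressure q = 0.5 × 0.715 × 137² = 6710 Pa.
Required CL = L/(qS) = 60822/(6710·52.7) = 0.172.
CD = 0.0278 + 0.0584 × 0.172² = 0.02953.
D = q·S·CD = 6710 × 52.7 × 0.02953 = 10440 N

D = 10400 N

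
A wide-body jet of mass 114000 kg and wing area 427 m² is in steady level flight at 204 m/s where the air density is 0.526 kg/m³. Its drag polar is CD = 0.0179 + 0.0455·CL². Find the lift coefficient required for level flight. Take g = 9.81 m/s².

CL = 0.239

Level flight ⇒ L = W = m·g = 114000 × 9.81 = 1.1183×10^6 N.
Dynamic pressure q = 0.5 × 0.526 × 204² = 10950 Pa.
Required CL = L/(qS) = 1.1183×10^6/(10950·427) = 0.2393.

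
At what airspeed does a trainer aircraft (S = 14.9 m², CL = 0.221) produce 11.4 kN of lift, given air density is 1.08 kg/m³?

v = 80.1 m/s

L = ½ρv²S·CL ⇒ v = √(2L/(ρ·S·CL))
v = √(2 × 11400 / (1.08 × 14.9 × 0.221)) = √6411 = 80.1 m/s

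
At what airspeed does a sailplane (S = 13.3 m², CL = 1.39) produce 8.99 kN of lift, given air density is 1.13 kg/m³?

v = 29.3 m/s

L = ½ρv²S·CL ⇒ v = √(2L/(ρ·S·CL))
v = √(2 × 8990 / (1.13 × 13.3 × 1.39)) = √860.7 = 29.3 m/s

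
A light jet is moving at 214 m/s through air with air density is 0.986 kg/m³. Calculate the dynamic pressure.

q = ½ρv² = ½ × 0.986 × 214² = 22600 Pa

q = 22600 Pa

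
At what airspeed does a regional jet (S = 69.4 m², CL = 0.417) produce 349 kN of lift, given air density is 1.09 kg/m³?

L = ½ρv²S·CL ⇒ v = √(2L/(ρ·S·CL))
v = √(2 × 3.49×10^5 / (1.09 × 69.4 × 0.417)) = √22130 = 149 m/s

v = 149 m/s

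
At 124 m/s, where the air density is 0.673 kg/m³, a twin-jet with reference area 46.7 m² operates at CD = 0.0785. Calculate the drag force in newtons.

D = 19000 N

Dynamic pressure q = ½ρv² = ½ × 0.673 × 124² = 5174 Pa.
D = q·S·CD = 5174 × 46.7 × 0.0785 = 19000 N ≈ 19 kN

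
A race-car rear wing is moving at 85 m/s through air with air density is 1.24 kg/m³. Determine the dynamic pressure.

q = ½ρv² = ½ × 1.24 × 85² = 4480 Pa

q = 4480 Pa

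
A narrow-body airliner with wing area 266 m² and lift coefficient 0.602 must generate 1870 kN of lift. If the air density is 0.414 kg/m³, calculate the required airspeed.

v = 238 m/s

L = ½ρv²S·CL ⇒ v = √(2L/(ρ·S·CL))
v = √(2 × 1.87×10^6 / (0.414 × 266 × 0.602)) = √56410 = 238 m/s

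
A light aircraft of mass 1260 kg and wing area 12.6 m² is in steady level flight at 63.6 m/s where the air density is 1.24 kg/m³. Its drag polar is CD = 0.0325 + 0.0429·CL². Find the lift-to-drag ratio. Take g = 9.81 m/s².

L/D = 10

Weight W = mg = 1260 × 9.81 = 12361 N; in level flight L = W.
Dynamic pressure q = 0.5 × 1.24 × 63.6² = 2508 Pa.
CL = W/(q·S) = 12361 / (2508 × 12.6) = 0.3912.
CD = 0.0325 + 0.0429 × 0.3912² = 0.03906.
L/D = CL/CD = 0.3912 / 0.03906 = 10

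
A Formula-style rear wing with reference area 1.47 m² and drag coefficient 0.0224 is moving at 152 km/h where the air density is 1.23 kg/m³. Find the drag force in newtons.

D = 36.1 N

Convert speed: v = 152 km/h ÷ 3.6 = 42.22 m/s.
Dynamic pressure q = ½ρv² = ½ × 1.23 × 42.22² = 1096 Pa.
D = q·S·CD = 1096 × 1.47 × 0.0224 = 36.1 N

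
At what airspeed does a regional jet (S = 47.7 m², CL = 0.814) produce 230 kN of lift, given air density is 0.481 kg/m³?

L = ½ρv²S·CL ⇒ v = √(2L/(ρ·S·CL))
v = √(2 × 2.3×10^5 / (0.481 × 47.7 × 0.814)) = √24630 = 157 m/s

v = 157 m/s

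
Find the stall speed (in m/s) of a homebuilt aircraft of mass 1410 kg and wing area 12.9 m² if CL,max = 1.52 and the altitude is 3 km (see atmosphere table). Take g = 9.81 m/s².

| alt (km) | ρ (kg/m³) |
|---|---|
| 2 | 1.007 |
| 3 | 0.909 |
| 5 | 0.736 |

At 3 km, from the table: ρ = 0.909 kg/m³.
Weight W = mg = 1410 × 9.81 = 13830 N.
From L = ½ρV²S·CL,max = W: V_stall = √(2W/(ρSCL,max)) = √(2·13830/(0.909·12.9·1.52))
V_stall = √1552 = 39.4 m/s

V_stall = 39.4 m/s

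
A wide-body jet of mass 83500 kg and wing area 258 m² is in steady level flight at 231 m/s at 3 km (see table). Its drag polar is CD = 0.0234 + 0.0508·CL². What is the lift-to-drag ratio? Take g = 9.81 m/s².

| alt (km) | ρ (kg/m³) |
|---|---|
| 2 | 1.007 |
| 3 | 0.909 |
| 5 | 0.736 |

At 3 km, from the table: ρ = 0.909 kg/m³.
Weight W = mg = 83500 × 9.81 = 8.1914×10^5 N; in level flight L = W.
q = ½ρv² = ½ × 0.909 × 231² = 24250 Pa.
Required CL = L/(qS) = 8.1914×10^5/(24250·258) = 0.1309.
CD = 0.0234 + 0.0508 × 0.1309² = 0.02427.
L/D = CL/CD = 0.1309 / 0.02427 = 5.39

L/D = 5.39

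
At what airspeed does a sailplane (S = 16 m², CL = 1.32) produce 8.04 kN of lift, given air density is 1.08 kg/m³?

L = ½ρv²S·CL ⇒ v = √(2L/(ρ·S·CL))
v = √(2 × 8040 / (1.08 × 16 × 1.32)) = √705 = 26.6 m/s

v = 26.6 m/s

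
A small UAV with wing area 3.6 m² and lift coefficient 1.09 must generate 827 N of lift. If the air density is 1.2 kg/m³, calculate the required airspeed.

v = 18.7 m/s

L = ½ρv²S·CL ⇒ v = √(2L/(ρ·S·CL))
v = √(2 × 827 / (1.2 × 3.6 × 1.09)) = √351.3 = 18.7 m/s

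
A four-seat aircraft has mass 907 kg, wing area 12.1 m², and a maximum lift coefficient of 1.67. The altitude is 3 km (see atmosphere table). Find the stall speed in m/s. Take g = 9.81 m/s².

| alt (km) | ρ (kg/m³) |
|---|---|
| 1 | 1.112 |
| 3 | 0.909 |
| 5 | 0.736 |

At 3 km, from the table: ρ = 0.909 kg/m³.
Stall occurs when L = W at CL,max. W = mg = 907 × 9.81 = 8898 N.
V_stall = √(2W/(ρ·S·CL,max)) = √(2 × 8898 / (0.909 × 12.1 × 1.67))
V_stall = √968.8 = 31.1 m/s

V_stall = 31.1 m/s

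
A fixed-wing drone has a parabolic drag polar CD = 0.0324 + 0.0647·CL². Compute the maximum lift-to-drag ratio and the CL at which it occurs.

For CD = CD0 + K·CL², (L/D)max occurs at CL* = √(CD0/K) and equals 1/(2√(K·CD0)).
(L/D)max = 1/(2√(0.0647 × 0.0324)) = 1/(2 × 0.04579) = 10.9
CL* = √(0.0324/0.0647) = 0.708

(L/D)max = 10.9, at CL = 0.708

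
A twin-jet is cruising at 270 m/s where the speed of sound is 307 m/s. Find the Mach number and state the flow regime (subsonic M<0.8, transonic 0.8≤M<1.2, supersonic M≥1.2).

M = 0.879 (transonic)

M = v/a = 270 / 307 = 0.879
M = 0.879 → transonic.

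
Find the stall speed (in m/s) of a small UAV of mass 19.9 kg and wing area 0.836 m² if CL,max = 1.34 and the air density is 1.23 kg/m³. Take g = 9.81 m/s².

Stall occurs when L = W at CL,max. W = mg = 19.9 × 9.81 = 195.2 N.
V_stall = √(2W/(ρ·S·CL,max)) = √(2 × 195.2 / (1.23 × 0.836 × 1.34))
V_stall = √283.4 = 16.8 m/s

V_stall = 16.8 m/s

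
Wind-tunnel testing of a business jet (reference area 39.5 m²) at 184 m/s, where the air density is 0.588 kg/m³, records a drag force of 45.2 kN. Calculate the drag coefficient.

CD = 0.115

From D = ½ρv²S·CD, rearranging gives CD = 2D/(ρv²S).
CD = 2 × 45200 / (0.588 × 184² × 39.5) = 0.115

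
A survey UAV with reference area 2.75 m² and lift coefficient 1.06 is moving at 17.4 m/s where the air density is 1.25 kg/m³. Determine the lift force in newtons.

L = ½ρv²S·CL = ½ × 1.25 × 17.4² × 2.75 × 1.06 = 552 N

L = 552 N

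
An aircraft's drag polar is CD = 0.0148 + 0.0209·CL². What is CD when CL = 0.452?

CD = 0.0148 + 0.0209 × 0.452² = 0.0148 + 0.00427 = 0.0191

CD = 0.0191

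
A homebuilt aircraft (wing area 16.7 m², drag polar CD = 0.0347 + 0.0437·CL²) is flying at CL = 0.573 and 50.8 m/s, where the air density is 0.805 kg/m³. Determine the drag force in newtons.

D = 851 N

CD = 0.0347 + 0.0437 × 0.573² = 0.04905
D = ½ρv²S·CD = ½ × 0.805 × 50.8² × 16.7 × 0.04905 = 851 N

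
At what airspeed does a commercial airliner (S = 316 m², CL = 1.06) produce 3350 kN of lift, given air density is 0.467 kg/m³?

v = 207 m/s

L = ½ρv²S·CL ⇒ v = √(2L/(ρ·S·CL))
v = √(2 × 3.35×10^6 / (0.467 × 316 × 1.06)) = √42830 = 207 m/s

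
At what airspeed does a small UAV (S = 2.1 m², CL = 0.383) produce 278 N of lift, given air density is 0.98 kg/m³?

v = 26.6 m/s

L = ½ρv²S·CL ⇒ v = √(2L/(ρ·S·CL))
v = √(2 × 278 / (0.98 × 2.1 × 0.383)) = √705.4 = 26.6 m/s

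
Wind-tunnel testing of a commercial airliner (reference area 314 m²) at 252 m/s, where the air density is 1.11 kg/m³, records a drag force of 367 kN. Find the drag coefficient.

CD = 0.0332

From D = ½ρv²S·CD, rearranging gives CD = 2D/(ρv²S).
CD = 2 × 3.67×10^5 / (1.11 × 252² × 314) = 0.0332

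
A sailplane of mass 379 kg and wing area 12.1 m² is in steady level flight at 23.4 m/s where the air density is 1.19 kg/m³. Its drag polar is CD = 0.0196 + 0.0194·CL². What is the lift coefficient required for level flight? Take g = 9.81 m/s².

CL = 0.943

Weight W = mg = 379 × 9.81 = 3718 N; in level flight L = W.
q = ½ρv² = ½ × 1.19 × 23.4² = 325.8 Pa.
CL = 2W/(ρv²S) = 2×3718/(1.19×23.4²×12.1) = 0.9431.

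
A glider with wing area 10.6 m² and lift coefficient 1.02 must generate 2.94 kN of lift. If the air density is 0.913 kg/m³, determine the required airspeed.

L = ½ρv²S·CL ⇒ v = √(2L/(ρ·S·CL))
v = √(2 × 2940 / (0.913 × 10.6 × 1.02)) = √595.7 = 24.4 m/s

v = 24.4 m/s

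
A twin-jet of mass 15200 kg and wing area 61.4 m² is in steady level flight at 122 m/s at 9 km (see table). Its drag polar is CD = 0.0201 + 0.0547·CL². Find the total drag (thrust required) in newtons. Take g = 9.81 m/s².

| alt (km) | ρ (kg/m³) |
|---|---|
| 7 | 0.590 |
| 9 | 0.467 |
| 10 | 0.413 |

D = 9990 N

At 9 km, from the table: ρ = 0.467 kg/m³.
In steady level flight, lift balances weight: W = mg = 15200 × 9.81 = 1.4911×10^5 N.
Dynamic pressure q = 0.5 × 0.467 × 122² = 3475 Pa.
Required CL = L/(qS) = 1.4911×10^5/(3475·61.4) = 0.6988.
CD = 0.0201 + 0.0547 × 0.6988² = 0.04681.
D = q·S·CD = 3475 × 61.4 × 0.04681 = 9989 N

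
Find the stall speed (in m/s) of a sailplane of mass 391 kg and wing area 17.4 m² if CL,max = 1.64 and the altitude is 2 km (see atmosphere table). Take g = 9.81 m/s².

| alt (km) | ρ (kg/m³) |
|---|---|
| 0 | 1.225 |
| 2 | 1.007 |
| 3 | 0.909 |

V_stall = 16.3 m/s

At 2 km, from the table: ρ = 1.007 kg/m³.
Weight W = mg = 391 × 9.81 = 3836 N.
V_stall = √(2W/(ρ·S·CL,max)) = √(2 × 3836 / (1.007 × 17.4 × 1.64))
V_stall = √267 = 16.3 m/s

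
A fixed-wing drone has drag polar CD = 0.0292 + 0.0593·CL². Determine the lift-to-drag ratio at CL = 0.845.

CD = 0.0292 + 0.0593 × 0.845² = 0.07154
L/D = CL/CD = 0.845 / 0.07154 = 11.8

L/D = 11.8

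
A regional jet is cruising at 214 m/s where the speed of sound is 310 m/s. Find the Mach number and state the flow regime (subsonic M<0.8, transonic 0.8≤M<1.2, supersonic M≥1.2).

M = 0.69 (subsonic)

M = v/a = 214 / 310 = 0.69
M = 0.69 → subsonic.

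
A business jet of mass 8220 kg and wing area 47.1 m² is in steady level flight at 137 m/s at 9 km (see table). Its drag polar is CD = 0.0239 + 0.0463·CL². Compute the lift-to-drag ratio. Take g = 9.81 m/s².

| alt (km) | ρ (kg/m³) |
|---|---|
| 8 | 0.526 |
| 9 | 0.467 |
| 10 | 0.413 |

L/D = 12.6

At 9 km, from the table: ρ = 0.467 kg/m³.
In steady level flight, lift balances weight: W = mg = 8220 × 9.81 = 80638 N.
q = ½ρv² = ½ × 0.467 × 137² = 4383 Pa.
Required CL = L/(qS) = 80638/(4383·47.1) = 0.3907.
CD = 0.0239 + 0.0463 × 0.3907² = 0.03097.
L/D = CL/CD = 0.3907 / 0.03097 = 12.6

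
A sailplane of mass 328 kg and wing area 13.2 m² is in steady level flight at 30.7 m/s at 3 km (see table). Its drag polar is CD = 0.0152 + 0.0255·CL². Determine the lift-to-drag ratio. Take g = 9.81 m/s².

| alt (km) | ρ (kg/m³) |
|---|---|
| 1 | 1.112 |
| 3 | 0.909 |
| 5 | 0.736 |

At 3 km, from the table: ρ = 0.909 kg/m³.
In steady level flight, lift balances weight: W = mg = 328 × 9.81 = 3217.7 N.
q = ½ρv² = ½ × 0.909 × 30.7² = 428.4 Pa.
CL = 2W/(ρv²S) = 2×3217.7/(0.909×30.7²×13.2) = 0.5691.
CD = 0.0152 + 0.0255 × 0.5691² = 0.02346.
L/D = CL/CD = 0.5691 / 0.02346 = 24.3

L/D = 24.3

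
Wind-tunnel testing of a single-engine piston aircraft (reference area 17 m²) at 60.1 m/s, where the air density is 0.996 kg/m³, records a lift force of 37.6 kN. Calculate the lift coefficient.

CL = 1.23

From L = ½ρv²S·CL, rearranging gives CL = 2L/(ρv²S).
CL = 2 × 37600 / (0.996 × 60.1² × 17) = 1.23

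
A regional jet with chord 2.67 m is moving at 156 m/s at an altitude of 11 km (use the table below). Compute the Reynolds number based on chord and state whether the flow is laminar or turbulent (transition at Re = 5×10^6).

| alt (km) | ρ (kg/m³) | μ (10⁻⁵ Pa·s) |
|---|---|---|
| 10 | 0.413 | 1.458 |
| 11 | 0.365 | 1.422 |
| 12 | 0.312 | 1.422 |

Re = 1.07×10^7 (turbulent)

At 11 km, from the table: ρ = 0.365 kg/m³, μ = 1.422×10⁻⁵ Pa·s.
Re = ρ·v·c/μ = 0.365 × 156 × 2.67 / (1.422×10⁻⁵) = 1.07×10^7
Since 1.07×10^7 > 5×10^6, the flow is turbulent.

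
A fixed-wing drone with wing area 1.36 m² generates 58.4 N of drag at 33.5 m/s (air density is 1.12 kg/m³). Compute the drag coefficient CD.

From D = ½ρv²S·CD, rearranging gives CD = 2D/(ρv²S).
CD = 2 × 58.4 / (1.12 × 33.5² × 1.36) = 0.0683

CD = 0.0683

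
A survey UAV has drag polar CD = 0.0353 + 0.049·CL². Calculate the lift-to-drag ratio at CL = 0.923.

L/D = 12

CD = 0.0353 + 0.049 × 0.923² = 0.07704
L/D = CL/CD = 0.923 / 0.07704 = 12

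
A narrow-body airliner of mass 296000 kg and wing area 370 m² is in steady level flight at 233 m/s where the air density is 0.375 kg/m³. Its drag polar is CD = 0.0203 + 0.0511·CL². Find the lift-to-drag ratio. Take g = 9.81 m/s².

Level flight ⇒ L = W = m·g = 296000 × 9.81 = 2.9038×10^6 N.
Dynamic pressure q = 0.5 × 0.375 × 233² = 10180 Pa.
CL = W/(q·S) = 2.9038×10^6 / (10180 × 370) = 0.771.
CD = 0.0203 + 0.0511 × 0.771² = 0.05067.
L/D = CL/CD = 0.771 / 0.05067 = 15.2

L/D = 15.2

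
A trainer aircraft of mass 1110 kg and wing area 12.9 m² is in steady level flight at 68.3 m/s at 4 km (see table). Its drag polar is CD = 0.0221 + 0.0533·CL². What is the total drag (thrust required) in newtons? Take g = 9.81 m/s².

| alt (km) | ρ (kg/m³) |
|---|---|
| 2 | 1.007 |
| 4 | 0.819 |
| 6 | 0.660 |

D = 801 N

At 4 km, from the table: ρ = 0.819 kg/m³.
Weight W = mg = 1110 × 9.81 = 10889 N; in level flight L = W.
q = ½ρv² = ½ × 0.819 × 68.3² = 1910 Pa.
Required CL = L/(qS) = 10889/(1910·12.9) = 0.4419.
CD = 0.0221 + 0.0533 × 0.4419² = 0.03251.
D = q·S·CD = 1910 × 12.9 × 0.03251 = 801.1 N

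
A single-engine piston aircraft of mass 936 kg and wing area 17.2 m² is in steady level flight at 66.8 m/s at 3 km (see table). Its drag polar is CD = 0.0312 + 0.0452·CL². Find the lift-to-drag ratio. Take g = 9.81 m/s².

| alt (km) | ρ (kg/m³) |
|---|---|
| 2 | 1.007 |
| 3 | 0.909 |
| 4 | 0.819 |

At 3 km, from the table: ρ = 0.909 kg/m³.
Weight W = mg = 936 × 9.81 = 9182.2 N; in level flight L = W.
q = ½ρv² = ½ × 0.909 × 66.8² = 2028 Pa.
CL = 2W/(ρv²S) = 2×9182.2/(0.909×66.8²×17.2) = 0.2632.
CD = 0.0312 + 0.0452 × 0.2632² = 0.03433.
L/D = CL/CD = 0.2632 / 0.03433 = 7.67

L/D = 7.67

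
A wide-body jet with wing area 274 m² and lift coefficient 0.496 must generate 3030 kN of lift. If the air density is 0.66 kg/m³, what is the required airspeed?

v = 260 m/s

L = ½ρv²S·CL ⇒ v = √(2L/(ρ·S·CL))
v = √(2 × 3.03×10^6 / (0.66 × 274 × 0.496)) = √67560 = 260 m/s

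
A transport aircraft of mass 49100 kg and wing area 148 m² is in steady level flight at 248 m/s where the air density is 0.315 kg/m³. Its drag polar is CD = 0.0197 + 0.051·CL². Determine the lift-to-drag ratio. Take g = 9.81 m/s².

L/D = 13.2

Weight W = mg = 49100 × 9.81 = 4.8167×10^5 N; in level flight L = W.
q = ½ρv² = ½ × 0.315 × 248² = 9687 Pa.
CL = W/(q·S) = 4.8167×10^5 / (9687 × 148) = 0.336.
CD = 0.0197 + 0.051 × 0.336² = 0.02546.
L/D = CL/CD = 0.336 / 0.02546 = 13.2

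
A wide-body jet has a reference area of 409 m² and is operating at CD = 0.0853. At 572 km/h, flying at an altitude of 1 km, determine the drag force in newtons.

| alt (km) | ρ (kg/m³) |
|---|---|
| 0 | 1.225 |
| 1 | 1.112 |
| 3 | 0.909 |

D = 4.9×10^5 N

At 1 km, from the table: ρ = 1.112 kg/m³.
Convert speed: v = 572 km/h ÷ 3.6 = 158.9 m/s.
D = ½ρv²S·CD = ½ × 1.112 × 158.9² × 409 × 0.0853 = 4.9×10^5 N ≈ 490 kN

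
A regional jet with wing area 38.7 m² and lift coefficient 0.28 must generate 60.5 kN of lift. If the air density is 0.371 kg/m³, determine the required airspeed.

L = ½ρv²S·CL ⇒ v = √(2L/(ρ·S·CL))
v = √(2 × 60500 / (0.371 × 38.7 × 0.28)) = √30100 = 173 m/s

v = 173 m/s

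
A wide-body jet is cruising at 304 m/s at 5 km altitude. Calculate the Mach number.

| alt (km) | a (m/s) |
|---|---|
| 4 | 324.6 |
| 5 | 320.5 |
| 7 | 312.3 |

M = 0.949

At 5 km, from the table: a = 320.5 m/s.
M = v/a = 304 / 320.5 = 0.949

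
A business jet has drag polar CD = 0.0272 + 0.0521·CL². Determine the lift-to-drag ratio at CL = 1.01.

CD = 0.0272 + 0.0521 × 1.01² = 0.08035
L/D = CL/CD = 1.01 / 0.08035 = 12.6

L/D = 12.6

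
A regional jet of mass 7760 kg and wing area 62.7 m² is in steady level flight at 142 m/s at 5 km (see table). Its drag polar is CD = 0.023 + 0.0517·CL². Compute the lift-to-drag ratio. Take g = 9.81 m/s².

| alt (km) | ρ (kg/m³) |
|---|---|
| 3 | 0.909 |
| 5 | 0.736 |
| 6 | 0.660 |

At 5 km, from the table: ρ = 0.736 kg/m³.
In steady level flight, lift balances weight: W = mg = 7760 × 9.81 = 76126 N.
Dynamic pressure q = 0.5 × 0.736 × 142² = 7420 Pa.
CL = W/(q·S) = 76126 / (7420 × 62.7) = 0.1636.
CD = 0.023 + 0.0517 × 0.1636² = 0.02438.
L/D = CL/CD = 0.1636 / 0.02438 = 6.71

L/D = 6.71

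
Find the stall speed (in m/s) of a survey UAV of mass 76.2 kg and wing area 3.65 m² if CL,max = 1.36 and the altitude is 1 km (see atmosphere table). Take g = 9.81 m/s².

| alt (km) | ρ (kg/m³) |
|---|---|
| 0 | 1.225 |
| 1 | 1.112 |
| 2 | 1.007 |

V_stall = 16.5 m/s

At 1 km, from the table: ρ = 1.112 kg/m³.
Stall occurs when L = W at CL,max. W = mg = 76.2 × 9.81 = 747.5 N.
From L = ½ρV²S·CL,max = W: V_stall = √(2W/(ρSCL,max)) = √(2·747.5/(1.112·3.65·1.36))
V_stall = √270.8 = 16.5 m/s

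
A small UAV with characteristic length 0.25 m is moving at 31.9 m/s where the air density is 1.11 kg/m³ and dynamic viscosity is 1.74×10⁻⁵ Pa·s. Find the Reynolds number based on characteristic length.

Re = ρ·v·c/μ = 1.11 × 31.9 × 0.25 / (1.74×10⁻⁵) = 5.09×10^5

Re = 5.09×10^5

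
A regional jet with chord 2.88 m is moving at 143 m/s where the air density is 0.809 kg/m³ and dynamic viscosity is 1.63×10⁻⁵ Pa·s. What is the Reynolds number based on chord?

Re = 2.04×10^7

Re = ρ·v·c/μ = 0.809 × 143 × 2.88 / (1.63×10⁻⁵) = 2.04×10^7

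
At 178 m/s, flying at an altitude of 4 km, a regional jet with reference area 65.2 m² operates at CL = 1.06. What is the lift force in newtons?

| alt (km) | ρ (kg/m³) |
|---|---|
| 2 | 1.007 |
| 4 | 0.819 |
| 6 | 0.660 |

L = 8.97×10^5 N

At 4 km, from the table: ρ = 0.819 kg/m³.
L = ½ρv²S·CL = ½ × 0.819 × 178² × 65.2 × 1.06 = 8.97×10^5 N ≈ 897 kN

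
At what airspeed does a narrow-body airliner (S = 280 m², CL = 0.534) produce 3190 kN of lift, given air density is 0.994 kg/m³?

L = ½ρv²S·CL ⇒ v = √(2L/(ρ·S·CL))
v = √(2 × 3.19×10^6 / (0.994 × 280 × 0.534)) = √42930 = 207 m/s

v = 207 m/s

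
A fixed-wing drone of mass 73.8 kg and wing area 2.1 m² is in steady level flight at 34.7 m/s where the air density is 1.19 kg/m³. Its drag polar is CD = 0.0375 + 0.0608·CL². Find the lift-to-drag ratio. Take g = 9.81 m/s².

Weight W = mg = 73.8 × 9.81 = 723.98 N; in level flight L = W.
q = ½ρv² = ½ × 1.19 × 34.7² = 716.4 Pa.
CL = 2W/(ρv²S) = 2×723.98/(1.19×34.7²×2.1) = 0.4812.
CD = 0.0375 + 0.0608 × 0.4812² = 0.05158.
L/D = CL/CD = 0.4812 / 0.05158 = 9.33

L/D = 9.33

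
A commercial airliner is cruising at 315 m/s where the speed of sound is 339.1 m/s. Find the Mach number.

M = v/a = 315 / 339.1 = 0.929

M = 0.929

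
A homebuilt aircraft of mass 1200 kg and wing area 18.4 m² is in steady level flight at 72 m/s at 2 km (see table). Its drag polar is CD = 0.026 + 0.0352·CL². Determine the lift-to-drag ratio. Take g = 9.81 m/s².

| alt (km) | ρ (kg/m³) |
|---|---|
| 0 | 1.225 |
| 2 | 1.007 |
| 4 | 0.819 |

At 2 km, from the table: ρ = 1.007 kg/m³.
In steady level flight, lift balances weight: W = mg = 1200 × 9.81 = 11772 N.
Dynamic pressure q = 0.5 × 1.007 × 72² = 2610 Pa.
CL = 2W/(ρv²S) = 2×11772/(1.007×72²×18.4) = 0.2451.
CD = 0.026 + 0.0352 × 0.2451² = 0.02811.
L/D = CL/CD = 0.2451 / 0.02811 = 8.72

L/D = 8.72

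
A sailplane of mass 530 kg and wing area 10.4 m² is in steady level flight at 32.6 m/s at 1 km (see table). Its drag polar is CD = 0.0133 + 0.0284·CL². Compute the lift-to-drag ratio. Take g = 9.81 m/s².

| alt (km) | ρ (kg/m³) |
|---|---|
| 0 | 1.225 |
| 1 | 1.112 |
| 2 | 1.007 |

L/D = 25.2

At 1 km, from the table: ρ = 1.112 kg/m³.
Weight W = mg = 530 × 9.81 = 5199.3 N; in level flight L = W.
q = ½ρv² = ½ × 1.112 × 32.6² = 590.9 Pa.
CL = 2W/(ρv²S) = 2×5199.3/(1.112×32.6²×10.4) = 0.8461.
CD = 0.0133 + 0.0284 × 0.8461² = 0.03363.
L/D = CL/CD = 0.8461 / 0.03363 = 25.2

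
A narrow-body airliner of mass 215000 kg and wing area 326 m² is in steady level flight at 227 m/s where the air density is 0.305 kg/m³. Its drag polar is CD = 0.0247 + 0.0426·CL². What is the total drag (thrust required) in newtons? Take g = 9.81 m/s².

D = 1.37×10^5 N

In steady level flight, lift balances weight: W = mg = 215000 × 9.81 = 2.1092×10^6 N.
Dynamic pressure q = 0.5 × 0.305 × 227² = 7858 Pa.
CL = W/(q·S) = 2.1092×10^6 / (7858 × 326) = 0.8233.
CD = 0.0247 + 0.0426 × 0.8233² = 0.05358.
D = q·S·CD = 7858 × 326 × 0.05358 = 1.373×10^5 N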